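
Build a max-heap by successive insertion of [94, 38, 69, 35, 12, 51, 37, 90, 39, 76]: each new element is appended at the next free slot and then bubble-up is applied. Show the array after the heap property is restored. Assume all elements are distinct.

[94, 90, 69, 39, 76, 51, 37, 35, 38, 12]

Insert 94:
  append 94 at index 0 → [94] (no swap needed)
Insert 38:
  append 38 at index 1 → [94, 38] (no swap needed)
Insert 69:
  append 69 at index 2 → [94, 38, 69] (no swap needed)
Insert 35:
  append 35 at index 3 → [94, 38, 69, 35] (no swap needed)
Insert 12:
  append 12 at index 4 → [94, 38, 69, 35, 12] (no swap needed)
Insert 51:
  append 51 at index 5 → [94, 38, 69, 35, 12, 51] (no swap needed)
Insert 37:
  append 37 at index 6 → [94, 38, 69, 35, 12, 51, 37] (no swap needed)
Insert 90:
  append 90 at index 7 → [94, 38, 69, 35, 12, 51, 37, 90]
  90 > parent 35 at index 3, swap → [94, 38, 69, 90, 12, 51, 37, 35]
  90 > parent 38 at index 1, swap → [94, 90, 69, 38, 12, 51, 37, 35]
Insert 39:
  append 39 at index 8 → [94, 90, 69, 38, 12, 51, 37, 35, 39]
  39 > parent 38 at index 3, swap → [94, 90, 69, 39, 12, 51, 37, 35, 38]
Insert 76:
  append 76 at index 9 → [94, 90, 69, 39, 12, 51, 37, 35, 38, 76]
  76 > parent 12 at index 4, swap → [94, 90, 69, 39, 76, 51, 37, 35, 38, 12]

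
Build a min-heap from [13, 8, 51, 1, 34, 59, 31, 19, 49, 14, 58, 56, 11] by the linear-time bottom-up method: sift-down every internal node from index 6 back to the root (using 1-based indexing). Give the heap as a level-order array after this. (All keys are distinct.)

[1, 8, 11, 13, 14, 51, 31, 19, 49, 34, 58, 56, 59]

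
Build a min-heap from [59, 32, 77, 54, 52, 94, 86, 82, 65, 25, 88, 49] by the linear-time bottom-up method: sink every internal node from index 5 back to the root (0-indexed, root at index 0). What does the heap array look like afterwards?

[25, 32, 49, 54, 52, 77, 86, 82, 65, 59, 88, 94]

sift down from index 5:
  94 vs only child 49 at index 11, swap → [59, 32, 77, 54, 52, 49, 86, 82, 65, 25, 88, 94]
sift down from index 4:
  52 vs smaller child 25 at index 9, swap → [59, 32, 77, 54, 25, 49, 86, 82, 65, 52, 88, 94]
sift down from index 3: already satisfies heap property
sift down from index 2:
  77 vs smaller child 49 at index 5, swap → [59, 32, 49, 54, 25, 77, 86, 82, 65, 52, 88, 94]
sift down from index 1:
  32 vs smaller child 25 at index 4, swap → [59, 25, 49, 54, 32, 77, 86, 82, 65, 52, 88, 94]
sift down from index 0:
  59 vs smaller child 25 at index 1, swap → [25, 59, 49, 54, 32, 77, 86, 82, 65, 52, 88, 94]
  59 vs smaller child 32 at index 4, swap → [25, 32, 49, 54, 59, 77, 86, 82, 65, 52, 88, 94]
  59 vs smaller child 52 at index 9, swap → [25, 32, 49, 54, 52, 77, 86, 82, 65, 59, 88, 94]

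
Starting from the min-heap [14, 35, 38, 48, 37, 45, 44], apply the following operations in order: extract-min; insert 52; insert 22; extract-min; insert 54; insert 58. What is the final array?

extract-min → returns 14:
  remove root 14; move last element 44 to root → [44, 35, 38, 48, 37, 45]
  44 vs smaller child 35 at index 1, swap → [35, 44, 38, 48, 37, 45]
  44 vs smaller child 37 at index 4, swap → [35, 37, 38, 48, 44, 45]
insert 52:
  append 52 at index 6 → [35, 37, 38, 48, 44, 45, 52] (no swap needed)
insert 22:
  append 22 at index 7 → [35, 37, 38, 48, 44, 45, 52, 22]
  22 < parent 48 at index 3, swap → [35, 37, 38, 22, 44, 45, 52, 48]
  22 < parent 37 at index 1, swap → [35, 22, 38, 37, 44, 45, 52, 48]
  22 < parent 35 at index 0, swap → [22, 35, 38, 37, 44, 45, 52, 48]
extract-min → returns 22:
  remove root 22; move last element 48 to root → [48, 35, 38, 37, 44, 45, 52]
  48 vs smaller child 35 at index 1, swap → [35, 48, 38, 37, 44, 45, 52]
  48 vs smaller child 37 at index 3, swap → [35, 37, 38, 48, 44, 45, 52]
insert 54:
  append 54 at index 7 → [35, 37, 38, 48, 44, 45, 52, 54] (no swap needed)
insert 58:
  append 58 at index 8 → [35, 37, 38, 48, 44, 45, 52, 54, 58] (no swap needed)

[35, 37, 38, 48, 44, 45, 52, 54, 58]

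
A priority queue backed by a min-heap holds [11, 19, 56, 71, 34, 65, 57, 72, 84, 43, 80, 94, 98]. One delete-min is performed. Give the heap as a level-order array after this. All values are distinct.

remove root 11; move last element 98 to root → [98, 19, 56, 71, 34, 65, 57, 72, 84, 43, 80, 94]
98 vs smaller child 19 at index 1, swap → [19, 98, 56, 71, 34, 65, 57, 72, 84, 43, 80, 94]
98 vs smaller child 34 at index 4, swap → [19, 34, 56, 71, 98, 65, 57, 72, 84, 43, 80, 94]
98 vs smaller child 43 at index 9, swap → [19, 34, 56, 71, 43, 65, 57, 72, 84, 98, 80, 94]

[19, 34, 56, 71, 43, 65, 57, 72, 84, 98, 80, 94]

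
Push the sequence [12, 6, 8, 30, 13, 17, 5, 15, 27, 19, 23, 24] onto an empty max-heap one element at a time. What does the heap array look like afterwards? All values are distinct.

Insert 12:
  append 12 at index 0 → [12] (no swap needed)
Insert 6:
  append 6 at index 1 → [12, 6] (no swap needed)
Insert 8:
  append 8 at index 2 → [12, 6, 8] (no swap needed)
Insert 30:
  append 30 at index 3 → [12, 6, 8, 30]
  30 > parent 6 at index 1, swap → [12, 30, 8, 6]
  30 > parent 12 at index 0, swap → [30, 12, 8, 6]
Insert 13:
  append 13 at index 4 → [30, 12, 8, 6, 13]
  13 > parent 12 at index 1, swap → [30, 13, 8, 6, 12]
Insert 17:
  append 17 at index 5 → [30, 13, 8, 6, 12, 17]
  17 > parent 8 at index 2, swap → [30, 13, 17, 6, 12, 8]
Insert 5:
  append 5 at index 6 → [30, 13, 17, 6, 12, 8, 5] (no swap needed)
Insert 15:
  append 15 at index 7 → [30, 13, 17, 6, 12, 8, 5, 15]
  15 > parent 6 at index 3, swap → [30, 13, 17, 15, 12, 8, 5, 6]
  15 > parent 13 at index 1, swap → [30, 15, 17, 13, 12, 8, 5, 6]
Insert 27:
  append 27 at index 8 → [30, 15, 17, 13, 12, 8, 5, 6, 27]
  27 > parent 13 at index 3, swap → [30, 15, 17, 27, 12, 8, 5, 6, 13]
  27 > parent 15 at index 1, swap → [30, 27, 17, 15, 12, 8, 5, 6, 13]
Insert 19:
  append 19 at index 9 → [30, 27, 17, 15, 12, 8, 5, 6, 13, 19]
  19 > parent 12 at index 4, swap → [30, 27, 17, 15, 19, 8, 5, 6, 13, 12]
Insert 23:
  append 23 at index 10 → [30, 27, 17, 15, 19, 8, 5, 6, 13, 12, 23]
  23 > parent 19 at index 4, swap → [30, 27, 17, 15, 23, 8, 5, 6, 13, 12, 19]
Insert 24:
  append 24 at index 11 → [30, 27, 17, 15, 23, 8, 5, 6, 13, 12, 19, 24]
  24 > parent 8 at index 5, swap → [30, 27, 17, 15, 23, 24, 5, 6, 13, 12, 19, 8]
  24 > parent 17 at index 2, swap → [30, 27, 24, 15, 23, 17, 5, 6, 13, 12, 19, 8]

[30, 27, 24, 15, 23, 17, 5, 6, 13, 12, 19, 8]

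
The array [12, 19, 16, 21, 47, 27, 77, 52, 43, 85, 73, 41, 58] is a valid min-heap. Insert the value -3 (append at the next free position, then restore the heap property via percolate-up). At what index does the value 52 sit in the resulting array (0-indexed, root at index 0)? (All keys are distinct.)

7

append -3 at index 13 → [12, 19, 16, 21, 47, 27, 77, 52, 43, 85, 73, 41, 58, -3]
-3 < parent 77 at index 6, swap → [12, 19, 16, 21, 47, 27, -3, 52, 43, 85, 73, 41, 58, 77]
-3 < parent 16 at index 2, swap → [12, 19, -3, 21, 47, 27, 16, 52, 43, 85, 73, 41, 58, 77]
-3 < parent 12 at index 0, swap → [-3, 19, 12, 21, 47, 27, 16, 52, 43, 85, 73, 41, 58, 77]
resulting array: [-3, 19, 12, 21, 47, 27, 16, 52, 43, 85, 73, 41, 58, 77]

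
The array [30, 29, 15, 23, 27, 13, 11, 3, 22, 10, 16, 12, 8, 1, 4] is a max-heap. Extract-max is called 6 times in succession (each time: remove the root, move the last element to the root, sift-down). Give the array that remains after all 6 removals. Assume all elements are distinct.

extract-max #1 returns 30:
  remove root 30; move last element 4 to root → [4, 29, 15, 23, 27, 13, 11, 3, 22, 10, 16, 12, 8, 1]
  4 vs larger child 29 at index 1, swap → [29, 4, 15, 23, 27, 13, 11, 3, 22, 10, 16, 12, 8, 1]
  4 vs larger child 27 at index 4, swap → [29, 27, 15, 23, 4, 13, 11, 3, 22, 10, 16, 12, 8, 1]
  4 vs larger child 16 at index 10, swap → [29, 27, 15, 23, 16, 13, 11, 3, 22, 10, 4, 12, 8, 1]
extract-max #2 returns 29:
  remove root 29; move last element 1 to root → [1, 27, 15, 23, 16, 13, 11, 3, 22, 10, 4, 12, 8]
  1 vs larger child 27 at index 1, swap → [27, 1, 15, 23, 16, 13, 11, 3, 22, 10, 4, 12, 8]
  1 vs larger child 23 at index 3, swap → [27, 23, 15, 1, 16, 13, 11, 3, 22, 10, 4, 12, 8]
  1 vs larger child 22 at index 8, swap → [27, 23, 15, 22, 16, 13, 11, 3, 1, 10, 4, 12, 8]
extract-max #3 returns 27:
  remove root 27; move last element 8 to root → [8, 23, 15, 22, 16, 13, 11, 3, 1, 10, 4, 12]
  8 vs larger child 23 at index 1, swap → [23, 8, 15, 22, 16, 13, 11, 3, 1, 10, 4, 12]
  8 vs larger child 22 at index 3, swap → [23, 22, 15, 8, 16, 13, 11, 3, 1, 10, 4, 12]
extract-max #4 returns 23:
  remove root 23; move last element 12 to root → [12, 22, 15, 8, 16, 13, 11, 3, 1, 10, 4]
  12 vs larger child 22 at index 1, swap → [22, 12, 15, 8, 16, 13, 11, 3, 1, 10, 4]
  12 vs larger child 16 at index 4, swap → [22, 16, 15, 8, 12, 13, 11, 3, 1, 10, 4]
extract-max #5 returns 22:
  remove root 22; move last element 4 to root → [4, 16, 15, 8, 12, 13, 11, 3, 1, 10]
  4 vs larger child 16 at index 1, swap → [16, 4, 15, 8, 12, 13, 11, 3, 1, 10]
  4 vs larger child 12 at index 4, swap → [16, 12, 15, 8, 4, 13, 11, 3, 1, 10]
  4 vs only child 10 at index 9, swap → [16, 12, 15, 8, 10, 13, 11, 3, 1, 4]
extract-max #6 returns 16:
  remove root 16; move last element 4 to root → [4, 12, 15, 8, 10, 13, 11, 3, 1]
  4 vs larger child 15 at index 2, swap → [15, 12, 4, 8, 10, 13, 11, 3, 1]
  4 vs larger child 13 at index 5, swap → [15, 12, 13, 8, 10, 4, 11, 3, 1]

[15, 12, 13, 8, 10, 4, 11, 3, 1]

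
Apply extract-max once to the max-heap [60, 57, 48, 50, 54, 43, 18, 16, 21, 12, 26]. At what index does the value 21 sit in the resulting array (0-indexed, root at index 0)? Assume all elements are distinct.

remove root 60; move last element 26 to root → [26, 57, 48, 50, 54, 43, 18, 16, 21, 12]
26 vs larger child 57 at index 1, swap → [57, 26, 48, 50, 54, 43, 18, 16, 21, 12]
26 vs larger child 54 at index 4, swap → [57, 54, 48, 50, 26, 43, 18, 16, 21, 12]
resulting array: [57, 54, 48, 50, 26, 43, 18, 16, 21, 12]

8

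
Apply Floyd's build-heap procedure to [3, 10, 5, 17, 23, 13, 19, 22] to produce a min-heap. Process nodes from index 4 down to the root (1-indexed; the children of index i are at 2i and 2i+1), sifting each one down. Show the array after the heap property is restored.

sift down from index 4: already satisfies heap property
sift down from index 3: already satisfies heap property
sift down from index 2: already satisfies heap property
sift down from index 1: already satisfies heap property

[3, 10, 5, 17, 23, 13, 19, 22]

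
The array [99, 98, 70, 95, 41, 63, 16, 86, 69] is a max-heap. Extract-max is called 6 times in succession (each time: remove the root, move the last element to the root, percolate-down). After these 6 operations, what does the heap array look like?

extract-max #1 returns 99:
  remove root 99; move last element 69 to root → [69, 98, 70, 95, 41, 63, 16, 86]
  69 vs larger child 98 at index 1, swap → [98, 69, 70, 95, 41, 63, 16, 86]
  69 vs larger child 95 at index 3, swap → [98, 95, 70, 69, 41, 63, 16, 86]
  69 vs only child 86 at index 7, swap → [98, 95, 70, 86, 41, 63, 16, 69]
extract-max #2 returns 98:
  remove root 98; move last element 69 to root → [69, 95, 70, 86, 41, 63, 16]
  69 vs larger child 95 at index 1, swap → [95, 69, 70, 86, 41, 63, 16]
  69 vs larger child 86 at index 3, swap → [95, 86, 70, 69, 41, 63, 16]
extract-max #3 returns 95:
  remove root 95; move last element 16 to root → [16, 86, 70, 69, 41, 63]
  16 vs larger child 86 at index 1, swap → [86, 16, 70, 69, 41, 63]
  16 vs larger child 69 at index 3, swap → [86, 69, 70, 16, 41, 63]
extract-max #4 returns 86:
  remove root 86; move last element 63 to root → [63, 69, 70, 16, 41]
  63 vs larger child 70 at index 2, swap → [70, 69, 63, 16, 41]
extract-max #5 returns 70:
  remove root 70; move last element 41 to root → [41, 69, 63, 16]
  41 vs larger child 69 at index 1, swap → [69, 41, 63, 16]
extract-max #6 returns 69:
  remove root 69; move last element 16 to root → [16, 41, 63]
  16 vs larger child 63 at index 2, swap → [63, 41, 16]

[63, 41, 16]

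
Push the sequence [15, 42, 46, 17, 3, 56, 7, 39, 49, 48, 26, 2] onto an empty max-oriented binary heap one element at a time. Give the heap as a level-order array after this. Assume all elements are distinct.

[56, 49, 46, 39, 48, 42, 7, 15, 17, 3, 26, 2]

Insert 15:
  append 15 at index 0 → [15] (no swap needed)
Insert 42:
  append 42 at index 1 → [15, 42]
  42 > parent 15 at index 0, swap → [42, 15]
Insert 46:
  append 46 at index 2 → [42, 15, 46]
  46 > parent 42 at index 0, swap → [46, 15, 42]
Insert 17:
  append 17 at index 3 → [46, 15, 42, 17]
  17 > parent 15 at index 1, swap → [46, 17, 42, 15]
Insert 3:
  append 3 at index 4 → [46, 17, 42, 15, 3] (no swap needed)
Insert 56:
  append 56 at index 5 → [46, 17, 42, 15, 3, 56]
  56 > parent 42 at index 2, swap → [46, 17, 56, 15, 3, 42]
  56 > parent 46 at index 0, swap → [56, 17, 46, 15, 3, 42]
Insert 7:
  append 7 at index 6 → [56, 17, 46, 15, 3, 42, 7] (no swap needed)
Insert 39:
  append 39 at index 7 → [56, 17, 46, 15, 3, 42, 7, 39]
  39 > parent 15 at index 3, swap → [56, 17, 46, 39, 3, 42, 7, 15]
  39 > parent 17 at index 1, swap → [56, 39, 46, 17, 3, 42, 7, 15]
Insert 49:
  append 49 at index 8 → [56, 39, 46, 17, 3, 42, 7, 15, 49]
  49 > parent 17 at index 3, swap → [56, 39, 46, 49, 3, 42, 7, 15, 17]
  49 > parent 39 at index 1, swap → [56, 49, 46, 39, 3, 42, 7, 15, 17]
Insert 48:
  append 48 at index 9 → [56, 49, 46, 39, 3, 42, 7, 15, 17, 48]
  48 > parent 3 at index 4, swap → [56, 49, 46, 39, 48, 42, 7, 15, 17, 3]
Insert 26:
  append 26 at index 10 → [56, 49, 46, 39, 48, 42, 7, 15, 17, 3, 26] (no swap needed)
Insert 2:
  append 2 at index 11 → [56, 49, 46, 39, 48, 42, 7, 15, 17, 3, 26, 2] (no swap needed)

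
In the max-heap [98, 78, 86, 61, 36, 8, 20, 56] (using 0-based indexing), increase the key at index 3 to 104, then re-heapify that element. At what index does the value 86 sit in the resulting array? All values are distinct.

2

set index 3 from 61 to 104 → [98, 78, 86, 104, 36, 8, 20, 56]
104 > parent 78 at index 1, swap → [98, 104, 86, 78, 36, 8, 20, 56]
104 > parent 98 at index 0, swap → [104, 98, 86, 78, 36, 8, 20, 56]
resulting array: [104, 98, 86, 78, 36, 8, 20, 56]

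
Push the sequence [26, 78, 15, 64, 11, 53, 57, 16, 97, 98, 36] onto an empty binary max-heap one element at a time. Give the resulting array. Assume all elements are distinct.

Insert 26:
  append 26 at index 0 → [26] (no swap needed)
Insert 78:
  append 78 at index 1 → [26, 78]
  78 > parent 26 at index 0, swap → [78, 26]
Insert 15:
  append 15 at index 2 → [78, 26, 15] (no swap needed)
Insert 64:
  append 64 at index 3 → [78, 26, 15, 64]
  64 > parent 26 at index 1, swap → [78, 64, 15, 26]
Insert 11:
  append 11 at index 4 → [78, 64, 15, 26, 11] (no swap needed)
Insert 53:
  append 53 at index 5 → [78, 64, 15, 26, 11, 53]
  53 > parent 15 at index 2, swap → [78, 64, 53, 26, 11, 15]
Insert 57:
  append 57 at index 6 → [78, 64, 53, 26, 11, 15, 57]
  57 > parent 53 at index 2, swap → [78, 64, 57, 26, 11, 15, 53]
Insert 16:
  append 16 at index 7 → [78, 64, 57, 26, 11, 15, 53, 16] (no swap needed)
Insert 97:
  append 97 at index 8 → [78, 64, 57, 26, 11, 15, 53, 16, 97]
  97 > parent 26 at index 3, swap → [78, 64, 57, 97, 11, 15, 53, 16, 26]
  97 > parent 64 at index 1, swap → [78, 97, 57, 64, 11, 15, 53, 16, 26]
  97 > parent 78 at index 0, swap → [97, 78, 57, 64, 11, 15, 53, 16, 26]
Insert 98:
  append 98 at index 9 → [97, 78, 57, 64, 11, 15, 53, 16, 26, 98]
  98 > parent 11 at index 4, swap → [97, 78, 57, 64, 98, 15, 53, 16, 26, 11]
  98 > parent 78 at index 1, swap → [97, 98, 57, 64, 78, 15, 53, 16, 26, 11]
  98 > parent 97 at index 0, swap → [98, 97, 57, 64, 78, 15, 53, 16, 26, 11]
Insert 36:
  append 36 at index 10 → [98, 97, 57, 64, 78, 15, 53, 16, 26, 11, 36] (no swap needed)

[98, 97, 57, 64, 78, 15, 53, 16, 26, 11, 36]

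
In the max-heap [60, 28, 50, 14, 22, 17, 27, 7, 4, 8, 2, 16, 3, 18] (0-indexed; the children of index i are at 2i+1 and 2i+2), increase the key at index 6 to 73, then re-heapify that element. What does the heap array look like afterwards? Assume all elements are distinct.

[73, 28, 60, 14, 22, 17, 50, 7, 4, 8, 2, 16, 3, 18]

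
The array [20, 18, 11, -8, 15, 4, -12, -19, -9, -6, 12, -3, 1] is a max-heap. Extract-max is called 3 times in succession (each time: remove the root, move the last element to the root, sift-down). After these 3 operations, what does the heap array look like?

extract-max #1 returns 20:
  remove root 20; move last element 1 to root → [1, 18, 11, -8, 15, 4, -12, -19, -9, -6, 12, -3]
  1 vs larger child 18 at index 1, swap → [18, 1, 11, -8, 15, 4, -12, -19, -9, -6, 12, -3]
  1 vs larger child 15 at index 4, swap → [18, 15, 11, -8, 1, 4, -12, -19, -9, -6, 12, -3]
  1 vs larger child 12 at index 10, swap → [18, 15, 11, -8, 12, 4, -12, -19, -9, -6, 1, -3]
extract-max #2 returns 18:
  remove root 18; move last element -3 to root → [-3, 15, 11, -8, 12, 4, -12, -19, -9, -6, 1]
  -3 vs larger child 15 at index 1, swap → [15, -3, 11, -8, 12, 4, -12, -19, -9, -6, 1]
  -3 vs larger child 12 at index 4, swap → [15, 12, 11, -8, -3, 4, -12, -19, -9, -6, 1]
  -3 vs larger child 1 at index 10, swap → [15, 12, 11, -8, 1, 4, -12, -19, -9, -6, -3]
extract-max #3 returns 15:
  remove root 15; move last element -3 to root → [-3, 12, 11, -8, 1, 4, -12, -19, -9, -6]
  -3 vs larger child 12 at index 1, swap → [12, -3, 11, -8, 1, 4, -12, -19, -9, -6]
  -3 vs larger child 1 at index 4, swap → [12, 1, 11, -8, -3, 4, -12, -19, -9, -6]

[12, 1, 11, -8, -3, 4, -12, -19, -9, -6]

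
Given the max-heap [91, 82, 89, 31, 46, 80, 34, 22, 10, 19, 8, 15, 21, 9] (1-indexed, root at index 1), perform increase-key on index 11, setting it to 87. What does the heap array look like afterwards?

[91, 87, 89, 31, 82, 80, 34, 22, 10, 19, 46, 15, 21, 9]

set index 11 from 8 to 87 → [91, 82, 89, 31, 46, 80, 34, 22, 10, 19, 87, 15, 21, 9]
87 > parent 46 at index 5, swap → [91, 82, 89, 31, 87, 80, 34, 22, 10, 19, 46, 15, 21, 9]
87 > parent 82 at index 2, swap → [91, 87, 89, 31, 82, 80, 34, 22, 10, 19, 46, 15, 21, 9]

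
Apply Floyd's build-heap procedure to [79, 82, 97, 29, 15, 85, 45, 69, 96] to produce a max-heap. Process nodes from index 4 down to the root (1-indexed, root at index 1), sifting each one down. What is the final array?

sift down from index 4:
  29 vs larger child 96 at index 9, swap → [79, 82, 97, 96, 15, 85, 45, 69, 29]
sift down from index 3: already satisfies heap property
sift down from index 2:
  82 vs larger child 96 at index 4, swap → [79, 96, 97, 82, 15, 85, 45, 69, 29]
sift down from index 1:
  79 vs larger child 97 at index 3, swap → [97, 96, 79, 82, 15, 85, 45, 69, 29]
  79 vs larger child 85 at index 6, swap → [97, 96, 85, 82, 15, 79, 45, 69, 29]

[97, 96, 85, 82, 15, 79, 45, 69, 29]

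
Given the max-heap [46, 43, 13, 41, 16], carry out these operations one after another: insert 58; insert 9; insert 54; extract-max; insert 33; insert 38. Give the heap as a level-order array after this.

[54, 43, 46, 41, 16, 13, 9, 33, 38]

insert 58:
  append 58 at index 5 → [46, 43, 13, 41, 16, 58]
  58 > parent 13 at index 2, swap → [46, 43, 58, 41, 16, 13]
  58 > parent 46 at index 0, swap → [58, 43, 46, 41, 16, 13]
insert 9:
  append 9 at index 6 → [58, 43, 46, 41, 16, 13, 9] (no swap needed)
insert 54:
  append 54 at index 7 → [58, 43, 46, 41, 16, 13, 9, 54]
  54 > parent 41 at index 3, swap → [58, 43, 46, 54, 16, 13, 9, 41]
  54 > parent 43 at index 1, swap → [58, 54, 46, 43, 16, 13, 9, 41]
extract-max → returns 58:
  remove root 58; move last element 41 to root → [41, 54, 46, 43, 16, 13, 9]
  41 vs larger child 54 at index 1, swap → [54, 41, 46, 43, 16, 13, 9]
  41 vs larger child 43 at index 3, swap → [54, 43, 46, 41, 16, 13, 9]
insert 33:
  append 33 at index 7 → [54, 43, 46, 41, 16, 13, 9, 33] (no swap needed)
insert 38:
  append 38 at index 8 → [54, 43, 46, 41, 16, 13, 9, 33, 38] (no swap needed)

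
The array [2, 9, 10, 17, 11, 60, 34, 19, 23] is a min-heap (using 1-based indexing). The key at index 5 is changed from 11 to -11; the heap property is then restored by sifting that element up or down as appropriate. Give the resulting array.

set index 5 from 11 to -11 → [2, 9, 10, 17, -11, 60, 34, 19, 23]
-11 < parent 9 at index 2, swap → [2, -11, 10, 17, 9, 60, 34, 19, 23]
-11 < parent 2 at index 1, swap → [-11, 2, 10, 17, 9, 60, 34, 19, 23]

[-11, 2, 10, 17, 9, 60, 34, 19, 23]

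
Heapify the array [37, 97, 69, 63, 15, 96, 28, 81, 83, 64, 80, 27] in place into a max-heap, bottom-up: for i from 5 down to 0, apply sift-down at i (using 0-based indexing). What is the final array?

[97, 83, 96, 81, 80, 69, 28, 37, 63, 64, 15, 27]

sift down from index 5: already satisfies heap property
sift down from index 4:
  15 vs larger child 80 at index 10, swap → [37, 97, 69, 63, 80, 96, 28, 81, 83, 64, 15, 27]
sift down from index 3:
  63 vs larger child 83 at index 8, swap → [37, 97, 69, 83, 80, 96, 28, 81, 63, 64, 15, 27]
sift down from index 2:
  69 vs larger child 96 at index 5, swap → [37, 97, 96, 83, 80, 69, 28, 81, 63, 64, 15, 27]
sift down from index 1: already satisfies heap property
sift down from index 0:
  37 vs larger child 97 at index 1, swap → [97, 37, 96, 83, 80, 69, 28, 81, 63, 64, 15, 27]
  37 vs larger child 83 at index 3, swap → [97, 83, 96, 37, 80, 69, 28, 81, 63, 64, 15, 27]
  37 vs larger child 81 at index 7, swap → [97, 83, 96, 81, 80, 69, 28, 37, 63, 64, 15, 27]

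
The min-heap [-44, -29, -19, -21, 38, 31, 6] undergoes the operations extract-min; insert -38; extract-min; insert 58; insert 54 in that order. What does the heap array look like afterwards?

[-29, -21, -19, 6, 38, 31, 58, 54]

extract-min → returns -44:
  remove root -44; move last element 6 to root → [6, -29, -19, -21, 38, 31]
  6 vs smaller child -29 at index 1, swap → [-29, 6, -19, -21, 38, 31]
  6 vs smaller child -21 at index 3, swap → [-29, -21, -19, 6, 38, 31]
insert -38:
  append -38 at index 6 → [-29, -21, -19, 6, 38, 31, -38]
  -38 < parent -19 at index 2, swap → [-29, -21, -38, 6, 38, 31, -19]
  -38 < parent -29 at index 0, swap → [-38, -21, -29, 6, 38, 31, -19]
extract-min → returns -38:
  remove root -38; move last element -19 to root → [-19, -21, -29, 6, 38, 31]
  -19 vs smaller child -29 at index 2, swap → [-29, -21, -19, 6, 38, 31]
insert 58:
  append 58 at index 6 → [-29, -21, -19, 6, 38, 31, 58] (no swap needed)
insert 54:
  append 54 at index 7 → [-29, -21, -19, 6, 38, 31, 58, 54] (no swap needed)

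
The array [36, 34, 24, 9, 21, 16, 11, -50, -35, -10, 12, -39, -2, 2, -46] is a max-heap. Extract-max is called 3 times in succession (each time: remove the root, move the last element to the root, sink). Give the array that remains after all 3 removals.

[21, 12, 16, 9, -2, 2, 11, -50, -35, -10, -46, -39]

extract-max #1 returns 36:
  remove root 36; move last element -46 to root → [-46, 34, 24, 9, 21, 16, 11, -50, -35, -10, 12, -39, -2, 2]
  -46 vs larger child 34 at index 1, swap → [34, -46, 24, 9, 21, 16, 11, -50, -35, -10, 12, -39, -2, 2]
  -46 vs larger child 21 at index 4, swap → [34, 21, 24, 9, -46, 16, 11, -50, -35, -10, 12, -39, -2, 2]
  -46 vs larger child 12 at index 10, swap → [34, 21, 24, 9, 12, 16, 11, -50, -35, -10, -46, -39, -2, 2]
extract-max #2 returns 34:
  remove root 34; move last element 2 to root → [2, 21, 24, 9, 12, 16, 11, -50, -35, -10, -46, -39, -2]
  2 vs larger child 24 at index 2, swap → [24, 21, 2, 9, 12, 16, 11, -50, -35, -10, -46, -39, -2]
  2 vs larger child 16 at index 5, swap → [24, 21, 16, 9, 12, 2, 11, -50, -35, -10, -46, -39, -2]
extract-max #3 returns 24:
  remove root 24; move last element -2 to root → [-2, 21, 16, 9, 12, 2, 11, -50, -35, -10, -46, -39]
  -2 vs larger child 21 at index 1, swap → [21, -2, 16, 9, 12, 2, 11, -50, -35, -10, -46, -39]
  -2 vs larger child 12 at index 4, swap → [21, 12, 16, 9, -2, 2, 11, -50, -35, -10, -46, -39]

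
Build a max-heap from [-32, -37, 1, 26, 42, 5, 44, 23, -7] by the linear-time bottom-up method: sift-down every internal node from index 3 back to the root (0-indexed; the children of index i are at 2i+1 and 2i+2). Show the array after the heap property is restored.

[44, 42, 5, 26, -37, -32, 1, 23, -7]

sift down from index 3: already satisfies heap property
sift down from index 2:
  1 vs larger child 44 at index 6, swap → [-32, -37, 44, 26, 42, 5, 1, 23, -7]
sift down from index 1:
  -37 vs larger child 42 at index 4, swap → [-32, 42, 44, 26, -37, 5, 1, 23, -7]
sift down from index 0:
  -32 vs larger child 44 at index 2, swap → [44, 42, -32, 26, -37, 5, 1, 23, -7]
  -32 vs larger child 5 at index 5, swap → [44, 42, 5, 26, -37, -32, 1, 23, -7]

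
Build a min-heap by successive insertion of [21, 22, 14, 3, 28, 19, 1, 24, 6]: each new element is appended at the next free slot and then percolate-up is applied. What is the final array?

[1, 6, 3, 14, 28, 21, 19, 24, 22]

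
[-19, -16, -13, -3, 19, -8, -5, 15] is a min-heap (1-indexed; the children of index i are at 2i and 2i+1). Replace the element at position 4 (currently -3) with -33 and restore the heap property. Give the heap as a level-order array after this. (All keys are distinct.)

[-33, -19, -13, -16, 19, -8, -5, 15]

set index 4 from -3 to -33 → [-19, -16, -13, -33, 19, -8, -5, 15]
-33 < parent -16 at index 2, swap → [-19, -33, -13, -16, 19, -8, -5, 15]
-33 < parent -19 at index 1, swap → [-33, -19, -13, -16, 19, -8, -5, 15]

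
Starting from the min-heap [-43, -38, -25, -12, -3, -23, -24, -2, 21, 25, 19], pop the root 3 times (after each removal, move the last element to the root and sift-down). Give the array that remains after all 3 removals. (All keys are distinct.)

extract-min #1 returns -43:
  remove root -43; move last element 19 to root → [19, -38, -25, -12, -3, -23, -24, -2, 21, 25]
  19 vs smaller child -38 at index 1, swap → [-38, 19, -25, -12, -3, -23, -24, -2, 21, 25]
  19 vs smaller child -12 at index 3, swap → [-38, -12, -25, 19, -3, -23, -24, -2, 21, 25]
  19 vs smaller child -2 at index 7, swap → [-38, -12, -25, -2, -3, -23, -24, 19, 21, 25]
extract-min #2 returns -38:
  remove root -38; move last element 25 to root → [25, -12, -25, -2, -3, -23, -24, 19, 21]
  25 vs smaller child -25 at index 2, swap → [-25, -12, 25, -2, -3, -23, -24, 19, 21]
  25 vs smaller child -24 at index 6, swap → [-25, -12, -24, -2, -3, -23, 25, 19, 21]
extract-min #3 returns -25:
  remove root -25; move last element 21 to root → [21, -12, -24, -2, -3, -23, 25, 19]
  21 vs smaller child -24 at index 2, swap → [-24, -12, 21, -2, -3, -23, 25, 19]
  21 vs smaller child -23 at index 5, swap → [-24, -12, -23, -2, -3, 21, 25, 19]

[-24, -12, -23, -2, -3, 21, 25, 19]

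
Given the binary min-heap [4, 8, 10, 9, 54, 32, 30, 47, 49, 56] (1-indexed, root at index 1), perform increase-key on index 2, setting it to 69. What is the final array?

[4, 9, 10, 47, 54, 32, 30, 69, 49, 56]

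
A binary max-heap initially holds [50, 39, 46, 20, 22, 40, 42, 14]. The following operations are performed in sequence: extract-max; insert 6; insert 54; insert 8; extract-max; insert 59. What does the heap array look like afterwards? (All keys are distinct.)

[59, 46, 42, 20, 39, 40, 14, 6, 8, 22]

extract-max → returns 50:
  remove root 50; move last element 14 to root → [14, 39, 46, 20, 22, 40, 42]
  14 vs larger child 46 at index 2, swap → [46, 39, 14, 20, 22, 40, 42]
  14 vs larger child 42 at index 6, swap → [46, 39, 42, 20, 22, 40, 14]
insert 6:
  append 6 at index 7 → [46, 39, 42, 20, 22, 40, 14, 6] (no swap needed)
insert 54:
  append 54 at index 8 → [46, 39, 42, 20, 22, 40, 14, 6, 54]
  54 > parent 20 at index 3, swap → [46, 39, 42, 54, 22, 40, 14, 6, 20]
  54 > parent 39 at index 1, swap → [46, 54, 42, 39, 22, 40, 14, 6, 20]
  54 > parent 46 at index 0, swap → [54, 46, 42, 39, 22, 40, 14, 6, 20]
insert 8:
  append 8 at index 9 → [54, 46, 42, 39, 22, 40, 14, 6, 20, 8] (no swap needed)
extract-max → returns 54:
  remove root 54; move last element 8 to root → [8, 46, 42, 39, 22, 40, 14, 6, 20]
  8 vs larger child 46 at index 1, swap → [46, 8, 42, 39, 22, 40, 14, 6, 20]
  8 vs larger child 39 at index 3, swap → [46, 39, 42, 8, 22, 40, 14, 6, 20]
  8 vs larger child 20 at index 8, swap → [46, 39, 42, 20, 22, 40, 14, 6, 8]
insert 59:
  append 59 at index 9 → [46, 39, 42, 20, 22, 40, 14, 6, 8, 59]
  59 > parent 22 at index 4, swap → [46, 39, 42, 20, 59, 40, 14, 6, 8, 22]
  59 > parent 39 at index 1, swap → [46, 59, 42, 20, 39, 40, 14, 6, 8, 22]
  59 > parent 46 at index 0, swap → [59, 46, 42, 20, 39, 40, 14, 6, 8, 22]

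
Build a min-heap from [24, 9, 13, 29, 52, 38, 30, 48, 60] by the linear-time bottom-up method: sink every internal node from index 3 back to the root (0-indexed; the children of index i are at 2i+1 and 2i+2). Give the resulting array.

[9, 24, 13, 29, 52, 38, 30, 48, 60]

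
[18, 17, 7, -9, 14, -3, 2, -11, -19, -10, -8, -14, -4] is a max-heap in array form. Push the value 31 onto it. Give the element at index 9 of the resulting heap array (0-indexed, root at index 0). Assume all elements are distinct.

append 31 at index 13 → [18, 17, 7, -9, 14, -3, 2, -11, -19, -10, -8, -14, -4, 31]
31 > parent 2 at index 6, swap → [18, 17, 7, -9, 14, -3, 31, -11, -19, -10, -8, -14, -4, 2]
31 > parent 7 at index 2, swap → [18, 17, 31, -9, 14, -3, 7, -11, -19, -10, -8, -14, -4, 2]
31 > parent 18 at index 0, swap → [31, 17, 18, -9, 14, -3, 7, -11, -19, -10, -8, -14, -4, 2]
resulting array: [31, 17, 18, -9, 14, -3, 7, -11, -19, -10, -8, -14, -4, 2]

-10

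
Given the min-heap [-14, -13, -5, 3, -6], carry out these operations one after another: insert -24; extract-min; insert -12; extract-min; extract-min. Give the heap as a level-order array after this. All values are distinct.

insert -24:
  append -24 at index 5 → [-14, -13, -5, 3, -6, -24]
  -24 < parent -5 at index 2, swap → [-14, -13, -24, 3, -6, -5]
  -24 < parent -14 at index 0, swap → [-24, -13, -14, 3, -6, -5]
extract-min → returns -24:
  remove root -24; move last element -5 to root → [-5, -13, -14, 3, -6]
  -5 vs smaller child -14 at index 2, swap → [-14, -13, -5, 3, -6]
insert -12:
  append -12 at index 5 → [-14, -13, -5, 3, -6, -12]
  -12 < parent -5 at index 2, swap → [-14, -13, -12, 3, -6, -5]
extract-min → returns -14:
  remove root -14; move last element -5 to root → [-5, -13, -12, 3, -6]
  -5 vs smaller child -13 at index 1, swap → [-13, -5, -12, 3, -6]
  -5 vs smaller child -6 at index 4, swap → [-13, -6, -12, 3, -5]
extract-min → returns -13:
  remove root -13; move last element -5 to root → [-5, -6, -12, 3]
  -5 vs smaller child -12 at index 2, swap → [-12, -6, -5, 3]

[-12, -6, -5, 3]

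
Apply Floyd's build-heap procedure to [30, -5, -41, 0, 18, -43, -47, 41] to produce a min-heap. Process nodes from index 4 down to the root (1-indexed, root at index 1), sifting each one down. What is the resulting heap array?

[-47, -5, -43, 0, 18, 30, -41, 41]

sift down from index 4: already satisfies heap property
sift down from index 3:
  -41 vs smaller child -47 at index 7, swap → [30, -5, -47, 0, 18, -43, -41, 41]
sift down from index 2: already satisfies heap property
sift down from index 1:
  30 vs smaller child -47 at index 3, swap → [-47, -5, 30, 0, 18, -43, -41, 41]
  30 vs smaller child -43 at index 6, swap → [-47, -5, -43, 0, 18, 30, -41, 41]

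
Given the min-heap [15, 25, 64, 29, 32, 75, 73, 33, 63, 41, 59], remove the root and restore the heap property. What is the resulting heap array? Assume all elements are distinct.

[25, 29, 64, 33, 32, 75, 73, 59, 63, 41]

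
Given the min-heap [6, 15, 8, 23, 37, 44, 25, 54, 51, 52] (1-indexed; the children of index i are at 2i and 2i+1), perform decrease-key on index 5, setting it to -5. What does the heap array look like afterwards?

[-5, 6, 8, 23, 15, 44, 25, 54, 51, 52]

set index 5 from 37 to -5 → [6, 15, 8, 23, -5, 44, 25, 54, 51, 52]
-5 < parent 15 at index 2, swap → [6, -5, 8, 23, 15, 44, 25, 54, 51, 52]
-5 < parent 6 at index 1, swap → [-5, 6, 8, 23, 15, 44, 25, 54, 51, 52]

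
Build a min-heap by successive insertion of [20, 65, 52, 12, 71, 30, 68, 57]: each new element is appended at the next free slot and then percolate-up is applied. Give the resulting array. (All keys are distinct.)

[12, 20, 30, 57, 71, 52, 68, 65]

Insert 20:
  append 20 at index 0 → [20] (no swap needed)
Insert 65:
  append 65 at index 1 → [20, 65] (no swap needed)
Insert 52:
  append 52 at index 2 → [20, 65, 52] (no swap needed)
Insert 12:
  append 12 at index 3 → [20, 65, 52, 12]
  12 < parent 65 at index 1, swap → [20, 12, 52, 65]
  12 < parent 20 at index 0, swap → [12, 20, 52, 65]
Insert 71:
  append 71 at index 4 → [12, 20, 52, 65, 71] (no swap needed)
Insert 30:
  append 30 at index 5 → [12, 20, 52, 65, 71, 30]
  30 < parent 52 at index 2, swap → [12, 20, 30, 65, 71, 52]
Insert 68:
  append 68 at index 6 → [12, 20, 30, 65, 71, 52, 68] (no swap needed)
Insert 57:
  append 57 at index 7 → [12, 20, 30, 65, 71, 52, 68, 57]
  57 < parent 65 at index 3, swap → [12, 20, 30, 57, 71, 52, 68, 65]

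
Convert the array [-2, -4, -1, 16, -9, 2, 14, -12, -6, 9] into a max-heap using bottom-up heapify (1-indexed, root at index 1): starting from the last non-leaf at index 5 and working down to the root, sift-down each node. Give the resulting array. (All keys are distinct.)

[16, 9, 14, -4, -2, 2, -1, -12, -6, -9]

sift down from index 5:
  -9 vs only child 9 at index 10, swap → [-2, -4, -1, 16, 9, 2, 14, -12, -6, -9]
sift down from index 4: already satisfies heap property
sift down from index 3:
  -1 vs larger child 14 at index 7, swap → [-2, -4, 14, 16, 9, 2, -1, -12, -6, -9]
sift down from index 2:
  -4 vs larger child 16 at index 4, swap → [-2, 16, 14, -4, 9, 2, -1, -12, -6, -9]
sift down from index 1:
  -2 vs larger child 16 at index 2, swap → [16, -2, 14, -4, 9, 2, -1, -12, -6, -9]
  -2 vs larger child 9 at index 5, swap → [16, 9, 14, -4, -2, 2, -1, -12, -6, -9]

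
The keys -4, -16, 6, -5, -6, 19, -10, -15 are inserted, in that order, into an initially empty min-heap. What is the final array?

[-16, -15, -10, -6, -5, 19, 6, -4]

Insert -4:
  append -4 at index 0 → [-4] (no swap needed)
Insert -16:
  append -16 at index 1 → [-4, -16]
  -16 < parent -4 at index 0, swap → [-16, -4]
Insert 6:
  append 6 at index 2 → [-16, -4, 6] (no swap needed)
Insert -5:
  append -5 at index 3 → [-16, -4, 6, -5]
  -5 < parent -4 at index 1, swap → [-16, -5, 6, -4]
Insert -6:
  append -6 at index 4 → [-16, -5, 6, -4, -6]
  -6 < parent -5 at index 1, swap → [-16, -6, 6, -4, -5]
Insert 19:
  append 19 at index 5 → [-16, -6, 6, -4, -5, 19] (no swap needed)
Insert -10:
  append -10 at index 6 → [-16, -6, 6, -4, -5, 19, -10]
  -10 < parent 6 at index 2, swap → [-16, -6, -10, -4, -5, 19, 6]
Insert -15:
  append -15 at index 7 → [-16, -6, -10, -4, -5, 19, 6, -15]
  -15 < parent -4 at index 3, swap → [-16, -6, -10, -15, -5, 19, 6, -4]
  -15 < parent -6 at index 1, swap → [-16, -15, -10, -6, -5, 19, 6, -4]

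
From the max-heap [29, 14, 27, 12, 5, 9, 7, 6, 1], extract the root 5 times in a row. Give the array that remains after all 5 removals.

extract-max #1 returns 29:
  remove root 29; move last element 1 to root → [1, 14, 27, 12, 5, 9, 7, 6]
  1 vs larger child 27 at index 2, swap → [27, 14, 1, 12, 5, 9, 7, 6]
  1 vs larger child 9 at index 5, swap → [27, 14, 9, 12, 5, 1, 7, 6]
extract-max #2 returns 27:
  remove root 27; move last element 6 to root → [6, 14, 9, 12, 5, 1, 7]
  6 vs larger child 14 at index 1, swap → [14, 6, 9, 12, 5, 1, 7]
  6 vs larger child 12 at index 3, swap → [14, 12, 9, 6, 5, 1, 7]
extract-max #3 returns 14:
  remove root 14; move last element 7 to root → [7, 12, 9, 6, 5, 1]
  7 vs larger child 12 at index 1, swap → [12, 7, 9, 6, 5, 1]
extract-max #4 returns 12:
  remove root 12; move last element 1 to root → [1, 7, 9, 6, 5]
  1 vs larger child 9 at index 2, swap → [9, 7, 1, 6, 5]
extract-max #5 returns 9:
  remove root 9; move last element 5 to root → [5, 7, 1, 6]
  5 vs larger child 7 at index 1, swap → [7, 5, 1, 6]
  5 vs only child 6 at index 3, swap → [7, 6, 1, 5]

[7, 6, 1, 5]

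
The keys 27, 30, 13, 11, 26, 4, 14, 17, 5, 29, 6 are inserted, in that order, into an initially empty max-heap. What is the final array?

[30, 29, 14, 17, 27, 4, 13, 11, 5, 26, 6]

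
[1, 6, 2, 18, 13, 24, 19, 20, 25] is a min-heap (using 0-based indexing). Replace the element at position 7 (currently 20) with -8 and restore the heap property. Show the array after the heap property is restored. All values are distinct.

[-8, 1, 2, 6, 13, 24, 19, 18, 25]

set index 7 from 20 to -8 → [1, 6, 2, 18, 13, 24, 19, -8, 25]
-8 < parent 18 at index 3, swap → [1, 6, 2, -8, 13, 24, 19, 18, 25]
-8 < parent 6 at index 1, swap → [1, -8, 2, 6, 13, 24, 19, 18, 25]
-8 < parent 1 at index 0, swap → [-8, 1, 2, 6, 13, 24, 19, 18, 25]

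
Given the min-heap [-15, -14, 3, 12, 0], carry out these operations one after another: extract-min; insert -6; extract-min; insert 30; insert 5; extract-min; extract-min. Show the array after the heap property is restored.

[3, 5, 30, 12]

extract-min → returns -15:
  remove root -15; move last element 0 to root → [0, -14, 3, 12]
  0 vs smaller child -14 at index 1, swap → [-14, 0, 3, 12]
insert -6:
  append -6 at index 4 → [-14, 0, 3, 12, -6]
  -6 < parent 0 at index 1, swap → [-14, -6, 3, 12, 0]
extract-min → returns -14:
  remove root -14; move last element 0 to root → [0, -6, 3, 12]
  0 vs smaller child -6 at index 1, swap → [-6, 0, 3, 12]
insert 30:
  append 30 at index 4 → [-6, 0, 3, 12, 30] (no swap needed)
insert 5:
  append 5 at index 5 → [-6, 0, 3, 12, 30, 5] (no swap needed)
extract-min → returns -6:
  remove root -6; move last element 5 to root → [5, 0, 3, 12, 30]
  5 vs smaller child 0 at index 1, swap → [0, 5, 3, 12, 30]
extract-min → returns 0:
  remove root 0; move last element 30 to root → [30, 5, 3, 12]
  30 vs smaller child 3 at index 2, swap → [3, 5, 30, 12]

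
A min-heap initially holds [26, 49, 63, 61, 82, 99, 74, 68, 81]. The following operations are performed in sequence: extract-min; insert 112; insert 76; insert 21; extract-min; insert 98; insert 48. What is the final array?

extract-min → returns 26:
  remove root 26; move last element 81 to root → [81, 49, 63, 61, 82, 99, 74, 68]
  81 vs smaller child 49 at index 1, swap → [49, 81, 63, 61, 82, 99, 74, 68]
  81 vs smaller child 61 at index 3, swap → [49, 61, 63, 81, 82, 99, 74, 68]
  81 vs only child 68 at index 7, swap → [49, 61, 63, 68, 82, 99, 74, 81]
insert 112:
  append 112 at index 8 → [49, 61, 63, 68, 82, 99, 74, 81, 112] (no swap needed)
insert 76:
  append 76 at index 9 → [49, 61, 63, 68, 82, 99, 74, 81, 112, 76]
  76 < parent 82 at index 4, swap → [49, 61, 63, 68, 76, 99, 74, 81, 112, 82]
insert 21:
  append 21 at index 10 → [49, 61, 63, 68, 76, 99, 74, 81, 112, 82, 21]
  21 < parent 76 at index 4, swap → [49, 61, 63, 68, 21, 99, 74, 81, 112, 82, 76]
  21 < parent 61 at index 1, swap → [49, 21, 63, 68, 61, 99, 74, 81, 112, 82, 76]
  21 < parent 49 at index 0, swap → [21, 49, 63, 68, 61, 99, 74, 81, 112, 82, 76]
extract-min → returns 21:
  remove root 21; move last element 76 to root → [76, 49, 63, 68, 61, 99, 74, 81, 112, 82]
  76 vs smaller child 49 at index 1, swap → [49, 76, 63, 68, 61, 99, 74, 81, 112, 82]
  76 vs smaller child 61 at index 4, swap → [49, 61, 63, 68, 76, 99, 74, 81, 112, 82]
insert 98:
  append 98 at index 10 → [49, 61, 63, 68, 76, 99, 74, 81, 112, 82, 98] (no swap needed)
insert 48:
  append 48 at index 11 → [49, 61, 63, 68, 76, 99, 74, 81, 112, 82, 98, 48]
  48 < parent 99 at index 5, swap → [49, 61, 63, 68, 76, 48, 74, 81, 112, 82, 98, 99]
  48 < parent 63 at index 2, swap → [49, 61, 48, 68, 76, 63, 74, 81, 112, 82, 98, 99]
  48 < parent 49 at index 0, swap → [48, 61, 49, 68, 76, 63, 74, 81, 112, 82, 98, 99]

[48, 61, 49, 68, 76, 63, 74, 81, 112, 82, 98, 99]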